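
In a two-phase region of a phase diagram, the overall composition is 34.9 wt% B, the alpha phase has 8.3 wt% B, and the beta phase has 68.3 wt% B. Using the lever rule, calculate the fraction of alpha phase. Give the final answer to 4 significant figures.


f_alpha = (C_beta - C0) / (C_beta - C_alpha)
f_alpha = (68.3 - 34.9) / (68.3 - 8.3)
f_alpha = 0.5567


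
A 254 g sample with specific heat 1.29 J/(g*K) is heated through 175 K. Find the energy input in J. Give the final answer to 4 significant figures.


Q = m * cp * dT
Q = 254 * 1.29 * 175
Q = 57340 J


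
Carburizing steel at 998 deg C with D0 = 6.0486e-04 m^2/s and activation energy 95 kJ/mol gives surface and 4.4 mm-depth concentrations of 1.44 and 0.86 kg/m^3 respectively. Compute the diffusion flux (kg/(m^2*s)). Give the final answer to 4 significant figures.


Step 1: D = D0 * exp(-Qd/(R*T))
T = 998 + 273.15 = 1271.15 K
D = 6.0486e-04 * exp(-95e3 / (8.314 * 1271.15)) = 7.54628e-08 m^2/s
Step 2: J = D * (C1 - C2) / dx
J = 7.54628e-08 * (1.44 - 0.86) / 4.4e-03
J = 9.947e-06 kg/(m^2*s)


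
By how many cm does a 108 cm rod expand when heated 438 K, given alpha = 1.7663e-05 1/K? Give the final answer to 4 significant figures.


dL = L0 * alpha * dT
dL = 108 * 1.7663e-05 * 438
dL = 0.8355 cm


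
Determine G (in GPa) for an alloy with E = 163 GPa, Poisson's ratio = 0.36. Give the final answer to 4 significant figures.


G = E / (2*(1+nu))
G = 163 / (2*(1+0.36))
G = 59.93 GPa


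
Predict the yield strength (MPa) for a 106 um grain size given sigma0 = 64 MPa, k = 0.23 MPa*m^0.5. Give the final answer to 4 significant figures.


sigma_y = sigma0 + k / sqrt(d)
d = 106 um = 1.06e-04 m
sigma_y = 64 + 0.23 / sqrt(1.06e-04)
sigma_y = 86.34 MPa


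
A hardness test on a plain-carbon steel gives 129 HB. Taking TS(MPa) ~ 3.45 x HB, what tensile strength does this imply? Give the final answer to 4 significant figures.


TS (MPa) = 3.45 * HB
TS = 3.45 * 129
TS = 445.1 MPa


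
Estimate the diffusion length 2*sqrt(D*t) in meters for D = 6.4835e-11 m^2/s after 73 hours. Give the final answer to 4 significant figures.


t = 73 hr = 262800 s
Diffusion length = 2*sqrt(D*t)
= 2*sqrt(6.4835e-11 * 262800)
= 8.256e-03 m


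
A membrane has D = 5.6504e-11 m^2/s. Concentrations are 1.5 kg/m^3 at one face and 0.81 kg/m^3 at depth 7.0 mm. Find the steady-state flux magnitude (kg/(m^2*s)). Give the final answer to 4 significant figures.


J = -D * (dC/dx) = D * (C1 - C2) / dx
J = 5.6504e-11 * (1.5 - 0.81) / 7e-03
J = 5.57e-09 kg/(m^2*s)


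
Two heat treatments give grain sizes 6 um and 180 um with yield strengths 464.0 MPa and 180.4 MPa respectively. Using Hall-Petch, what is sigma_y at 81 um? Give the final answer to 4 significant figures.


sigma_y = sigma0 + k / sqrt(d)
1/sqrt(d1) = 1/sqrt(6e-06) = 408.248;  1/sqrt(d2) = 74.5356
k = (sigma1 - sigma2) / (1/sqrt(d1) - 1/sqrt(d2)) = (464.0 - 180.4) / (408.248 - 74.5356) = 0.849833 MPa*m^0.5
sigma0 = sigma1 - k/sqrt(d1) = 464.0 - 0.849833*408.248 = 117.057 MPa
sigma_y(d3) = 117.057 + 0.849833 / sqrt(8.1e-05) = 211.5 MPa


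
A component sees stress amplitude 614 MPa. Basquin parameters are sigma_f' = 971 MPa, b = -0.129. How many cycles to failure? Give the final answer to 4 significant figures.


sigma_a = sigma_f' * (2*Nf)^b
2*Nf = (sigma_a / sigma_f')^(1/b)
2*Nf = (614 / 971)^(1/-0.129)
2*Nf = 34.9164
Nf = 17.46 cycles


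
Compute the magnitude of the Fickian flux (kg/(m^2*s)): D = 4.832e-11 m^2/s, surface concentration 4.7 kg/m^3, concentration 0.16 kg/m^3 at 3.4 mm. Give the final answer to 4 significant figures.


J = -D * (dC/dx) = D * (C1 - C2) / dx
J = 4.832e-11 * (4.7 - 0.16) / 3.4e-03
J = 6.452e-08 kg/(m^2*s)


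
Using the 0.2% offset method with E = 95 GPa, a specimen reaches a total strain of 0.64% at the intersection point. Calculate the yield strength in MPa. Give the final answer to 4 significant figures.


Offset strain = 0.002
Elastic strain at yield = total_strain - offset = 6.4e-03 - 0.002 = 4.4e-03
sigma_y = E * elastic_strain = 95000 * 4.4e-03
sigma_y = 418 MPa


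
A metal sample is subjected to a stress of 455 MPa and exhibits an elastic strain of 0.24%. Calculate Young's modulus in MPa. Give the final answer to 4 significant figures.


E = sigma / epsilon
epsilon = 0.24% = 2.4e-03
E = 455 / 2.4e-03
E = 189600 MPa


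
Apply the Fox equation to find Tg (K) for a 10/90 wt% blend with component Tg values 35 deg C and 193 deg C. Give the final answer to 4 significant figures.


1/Tg = w1/Tg1 + w2/Tg2 (in Kelvin)
Tg1 = 308.15 K, Tg2 = 466.15 K
1/Tg = 0.1/308.15 + 0.9/466.15
Tg = 443.4 K


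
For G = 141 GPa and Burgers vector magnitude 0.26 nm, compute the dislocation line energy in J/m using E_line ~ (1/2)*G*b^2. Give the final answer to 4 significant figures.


E = G*b^2/2
b = 0.26 nm = 2.6e-10 m
G = 141 GPa = 1.41e+11 Pa
E = 0.5 * 1.41e+11 * (2.6e-10)^2
E = 4.766e-09 J/m


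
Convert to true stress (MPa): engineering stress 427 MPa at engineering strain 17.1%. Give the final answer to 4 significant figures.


sigma_true = sigma_eng * (1 + epsilon_eng)
sigma_true = 427 * (1 + 0.171)
sigma_true = 500 MPa


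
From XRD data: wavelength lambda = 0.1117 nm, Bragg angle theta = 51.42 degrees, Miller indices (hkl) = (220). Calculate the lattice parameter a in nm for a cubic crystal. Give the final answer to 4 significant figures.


d = lambda / (2*sin(theta))
d = 0.1117 / (2*sin(51.42 deg))
d = 0.0714434 nm
a = d * sqrt(h^2+k^2+l^2) = 0.0714434 * sqrt(8)
a = 0.2021 nm


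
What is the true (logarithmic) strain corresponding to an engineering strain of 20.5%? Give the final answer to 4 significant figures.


epsilon_true = ln(1 + epsilon_eng)
epsilon_true = ln(1 + 0.205)
epsilon_true = 0.1865


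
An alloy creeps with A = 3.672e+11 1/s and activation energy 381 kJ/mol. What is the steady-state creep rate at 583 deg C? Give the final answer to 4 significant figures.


rate = A * exp(-Q / (R*T))
T = 583 + 273.15 = 856.15 K
rate = 3.672e+11 * exp(-381e3 / (8.314 * 856.15))
rate = 2.084e-12 1/s


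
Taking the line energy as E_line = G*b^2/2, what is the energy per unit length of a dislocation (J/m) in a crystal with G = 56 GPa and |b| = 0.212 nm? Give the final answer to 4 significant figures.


E = G*b^2/2
b = 0.212 nm = 2.12e-10 m
G = 56 GPa = 5.6e+10 Pa
E = 0.5 * 5.6e+10 * (2.12e-10)^2
E = 1.258e-09 J/m


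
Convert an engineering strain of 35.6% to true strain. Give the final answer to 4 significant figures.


epsilon_true = ln(1 + epsilon_eng)
epsilon_true = ln(1 + 0.356)
epsilon_true = 0.3045


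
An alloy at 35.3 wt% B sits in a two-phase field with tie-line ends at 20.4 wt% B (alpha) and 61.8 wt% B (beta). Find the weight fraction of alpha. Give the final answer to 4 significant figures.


f_alpha = (C_beta - C0) / (C_beta - C_alpha)
f_alpha = (61.8 - 35.3) / (61.8 - 20.4)
f_alpha = 0.6401


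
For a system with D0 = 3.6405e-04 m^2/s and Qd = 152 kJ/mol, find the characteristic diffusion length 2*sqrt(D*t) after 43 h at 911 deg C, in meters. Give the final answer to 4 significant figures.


Step 1: D = D0 * exp(-Qd/(R*T))
T = 1184.15 K
D = 3.6405e-04 * exp(-152e3 / (8.314 * 1184.15)) = 7.17745e-11 m^2/s
Step 2: L = 2*sqrt(D*t)
t = 43 h = 154800 s
L = 2*sqrt(7.17745e-11 * 154800) = 6.667e-03 m


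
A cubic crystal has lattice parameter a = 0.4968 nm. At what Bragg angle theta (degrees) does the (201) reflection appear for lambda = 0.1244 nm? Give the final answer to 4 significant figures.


d = a / sqrt(h^2+k^2+l^2)
d = 0.4968 / sqrt(5) = 0.222176 nm
lambda = 2*d*sin(theta)  =>  sin(theta) = lambda / (2*d)
sin(theta) = 0.1244 / (2 * 0.222176) = 0.279959
theta = 16.26 deg


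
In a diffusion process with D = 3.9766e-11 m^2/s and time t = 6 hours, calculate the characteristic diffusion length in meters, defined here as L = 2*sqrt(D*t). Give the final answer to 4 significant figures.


t = 6 hr = 21600 s
Diffusion length = 2*sqrt(D*t)
= 2*sqrt(3.9766e-11 * 21600)
= 1.854e-03 m


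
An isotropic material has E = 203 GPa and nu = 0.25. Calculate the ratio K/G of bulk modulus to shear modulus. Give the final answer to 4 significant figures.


G = E / (2*(1+nu))
G = 203 / (2*(1+0.25)) = 81.2 GPa
K = E / (3*(1-2*nu))
K = 203 / (3*(1-2*0.25)) = 135.333 GPa
K/G = 135.333 / 81.2 = 1.667


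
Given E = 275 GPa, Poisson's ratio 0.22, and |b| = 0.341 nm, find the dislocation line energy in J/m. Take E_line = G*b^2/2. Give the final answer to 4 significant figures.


Step 1: G = E / (2*(1+nu))
G = 275 / (2*(1+0.22)) = 112.705 GPa = 1.12705e+11 Pa
Step 2: E_line = G*b^2/2
b = 0.341 nm = 3.41e-10 m
E_line = 0.5 * 1.12705e+11 * (3.41e-10)^2 = 6.553e-09 J/m


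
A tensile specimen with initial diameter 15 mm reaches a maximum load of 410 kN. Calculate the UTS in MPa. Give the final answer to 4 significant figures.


A0 = pi*(d/2)^2 = pi*(15/2)^2 = 176.715 mm^2
UTS = F_max / A0 = 410*1000 / 176.715
UTS = 2320 MPa


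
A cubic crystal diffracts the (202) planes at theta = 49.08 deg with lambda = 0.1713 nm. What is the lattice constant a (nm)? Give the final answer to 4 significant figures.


d = lambda / (2*sin(theta))
d = 0.1713 / (2*sin(49.08 deg))
d = 0.11335 nm
a = d * sqrt(h^2+k^2+l^2) = 0.11335 * sqrt(8)
a = 0.3206 nm


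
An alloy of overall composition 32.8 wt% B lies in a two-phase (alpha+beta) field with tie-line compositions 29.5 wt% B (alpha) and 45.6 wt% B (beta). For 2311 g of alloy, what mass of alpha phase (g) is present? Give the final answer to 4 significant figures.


f_alpha = (C_beta - C0) / (C_beta - C_alpha)
f_alpha = (45.6 - 32.8) / (45.6 - 29.5) = 0.795031
m_alpha = f_alpha * m_total = 0.795031 * 2311 = 1837 g


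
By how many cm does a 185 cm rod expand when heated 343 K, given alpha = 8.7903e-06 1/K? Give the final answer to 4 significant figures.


dL = L0 * alpha * dT
dL = 185 * 8.7903e-06 * 343
dL = 0.5578 cm


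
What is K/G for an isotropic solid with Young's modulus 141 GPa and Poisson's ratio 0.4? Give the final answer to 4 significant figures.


G = E / (2*(1+nu))
G = 141 / (2*(1+0.4)) = 50.3571 GPa
K = E / (3*(1-2*nu))
K = 141 / (3*(1-2*0.4)) = 235 GPa
K/G = 235 / 50.3571 = 4.667


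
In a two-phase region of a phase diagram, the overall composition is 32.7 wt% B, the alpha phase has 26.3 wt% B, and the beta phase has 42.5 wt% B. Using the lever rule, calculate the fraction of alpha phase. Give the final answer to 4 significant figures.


f_alpha = (C_beta - C0) / (C_beta - C_alpha)
f_alpha = (42.5 - 32.7) / (42.5 - 26.3)
f_alpha = 0.6049


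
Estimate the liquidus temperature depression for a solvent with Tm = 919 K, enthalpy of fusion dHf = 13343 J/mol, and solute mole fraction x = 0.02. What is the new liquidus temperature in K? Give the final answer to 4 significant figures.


dT = R*Tm^2*x / dHf
dT = 8.314 * 919^2 * 0.02 / 13343
dT = 10.5249 K
T_new = 919 - 10.5249 = 908.5 K


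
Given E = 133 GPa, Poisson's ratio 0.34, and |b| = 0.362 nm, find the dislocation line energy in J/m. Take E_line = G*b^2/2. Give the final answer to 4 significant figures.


Step 1: G = E / (2*(1+nu))
G = 133 / (2*(1+0.34)) = 49.6269 GPa = 4.96269e+10 Pa
Step 2: E_line = G*b^2/2
b = 0.362 nm = 3.62e-10 m
E_line = 0.5 * 4.96269e+10 * (3.62e-10)^2 = 3.252e-09 J/m


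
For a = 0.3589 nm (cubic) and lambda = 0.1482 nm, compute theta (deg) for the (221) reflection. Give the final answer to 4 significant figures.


d = a / sqrt(h^2+k^2+l^2)
d = 0.3589 / sqrt(9) = 0.119633 nm
lambda = 2*d*sin(theta)  =>  sin(theta) = lambda / (2*d)
sin(theta) = 0.1482 / (2 * 0.119633) = 0.619393
theta = 38.27 deg


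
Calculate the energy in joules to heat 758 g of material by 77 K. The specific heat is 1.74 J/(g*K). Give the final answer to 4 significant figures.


Q = m * cp * dT
Q = 758 * 1.74 * 77
Q = 101600 J


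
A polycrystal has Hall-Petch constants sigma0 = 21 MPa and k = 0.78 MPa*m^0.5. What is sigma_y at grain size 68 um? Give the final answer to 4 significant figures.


sigma_y = sigma0 + k / sqrt(d)
d = 68 um = 6.8e-05 m
sigma_y = 21 + 0.78 / sqrt(6.8e-05)
sigma_y = 115.6 MPa


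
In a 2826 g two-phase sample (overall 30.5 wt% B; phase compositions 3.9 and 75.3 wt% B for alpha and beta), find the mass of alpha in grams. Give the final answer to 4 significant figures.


f_alpha = (C_beta - C0) / (C_beta - C_alpha)
f_alpha = (75.3 - 30.5) / (75.3 - 3.9) = 0.627451
m_alpha = f_alpha * m_total = 0.627451 * 2826 = 1773 g


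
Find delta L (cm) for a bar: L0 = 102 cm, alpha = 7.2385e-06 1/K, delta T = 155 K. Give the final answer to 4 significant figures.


dL = L0 * alpha * dT
dL = 102 * 7.2385e-06 * 155
dL = 0.1144 cm


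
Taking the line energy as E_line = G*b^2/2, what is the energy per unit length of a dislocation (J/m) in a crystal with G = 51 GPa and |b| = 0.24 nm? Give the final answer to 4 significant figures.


E = G*b^2/2
b = 0.24 nm = 2.4e-10 m
G = 51 GPa = 5.1e+10 Pa
E = 0.5 * 5.1e+10 * (2.4e-10)^2
E = 1.469e-09 J/m


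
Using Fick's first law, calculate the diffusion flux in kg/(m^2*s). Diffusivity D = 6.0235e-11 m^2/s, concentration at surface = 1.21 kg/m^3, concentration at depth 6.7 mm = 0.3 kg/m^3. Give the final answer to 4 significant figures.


J = -D * (dC/dx) = D * (C1 - C2) / dx
J = 6.0235e-11 * (1.21 - 0.3) / 6.7e-03
J = 8.181e-09 kg/(m^2*s)


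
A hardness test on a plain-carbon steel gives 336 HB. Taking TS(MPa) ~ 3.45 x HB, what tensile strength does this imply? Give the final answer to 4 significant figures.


TS (MPa) = 3.45 * HB
TS = 3.45 * 336
TS = 1159 MPa


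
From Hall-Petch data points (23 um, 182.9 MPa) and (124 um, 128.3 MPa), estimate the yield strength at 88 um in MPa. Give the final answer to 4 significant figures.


sigma_y = sigma0 + k / sqrt(d)
1/sqrt(d1) = 1/sqrt(2.3e-05) = 208.514;  1/sqrt(d2) = 89.8027
k = (sigma1 - sigma2) / (1/sqrt(d1) - 1/sqrt(d2)) = (182.9 - 128.3) / (208.514 - 89.8027) = 0.459938 MPa*m^0.5
sigma0 = sigma1 - k/sqrt(d1) = 182.9 - 0.459938*208.514 = 86.9964 MPa
sigma_y(d3) = 86.9964 + 0.459938 / sqrt(8.8e-05) = 136 MPa


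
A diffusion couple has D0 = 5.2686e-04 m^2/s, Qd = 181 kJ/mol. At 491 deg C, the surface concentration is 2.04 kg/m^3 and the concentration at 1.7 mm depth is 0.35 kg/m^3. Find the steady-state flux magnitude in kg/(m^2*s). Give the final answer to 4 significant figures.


Step 1: D = D0 * exp(-Qd/(R*T))
T = 491 + 273.15 = 764.15 K
D = 5.2686e-04 * exp(-181e3 / (8.314 * 764.15)) = 2.23212e-16 m^2/s
Step 2: J = D * (C1 - C2) / dx
J = 2.23212e-16 * (2.04 - 0.35) / 1.7e-03
J = 2.219e-13 kg/(m^2*s)


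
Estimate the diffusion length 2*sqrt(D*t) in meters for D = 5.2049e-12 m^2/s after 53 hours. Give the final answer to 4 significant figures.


t = 53 hr = 190800 s
Diffusion length = 2*sqrt(D*t)
= 2*sqrt(5.2049e-12 * 190800)
= 1.993e-03 m


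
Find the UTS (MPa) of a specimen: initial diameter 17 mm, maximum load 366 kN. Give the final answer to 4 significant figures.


A0 = pi*(d/2)^2 = pi*(17/2)^2 = 226.98 mm^2
UTS = F_max / A0 = 366*1000 / 226.98
UTS = 1612 MPa


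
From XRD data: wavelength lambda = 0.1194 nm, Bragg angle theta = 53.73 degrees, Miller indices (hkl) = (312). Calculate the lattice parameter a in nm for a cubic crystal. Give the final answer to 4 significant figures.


d = lambda / (2*sin(theta))
d = 0.1194 / (2*sin(53.73 deg))
d = 0.0740476 nm
a = d * sqrt(h^2+k^2+l^2) = 0.0740476 * sqrt(14)
a = 0.2771 nm


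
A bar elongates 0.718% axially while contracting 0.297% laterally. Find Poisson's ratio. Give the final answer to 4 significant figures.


nu = -epsilon_lat / epsilon_axial
Lateral strain is contraction (negative), so using magnitudes:
nu = 0.297 / 0.718
nu = 0.4136


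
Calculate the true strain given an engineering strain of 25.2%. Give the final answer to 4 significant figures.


epsilon_true = ln(1 + epsilon_eng)
epsilon_true = ln(1 + 0.252)
epsilon_true = 0.2247


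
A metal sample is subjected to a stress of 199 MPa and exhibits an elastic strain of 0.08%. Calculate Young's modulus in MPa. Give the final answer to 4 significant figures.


E = sigma / epsilon
epsilon = 0.08% = 8e-04
E = 199 / 8e-04
E = 248800 MPa


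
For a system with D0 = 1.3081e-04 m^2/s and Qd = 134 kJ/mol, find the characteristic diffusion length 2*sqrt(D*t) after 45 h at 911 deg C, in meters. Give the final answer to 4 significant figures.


Step 1: D = D0 * exp(-Qd/(R*T))
T = 1184.15 K
D = 1.3081e-04 * exp(-134e3 / (8.314 * 1184.15)) = 1.60504e-10 m^2/s
Step 2: L = 2*sqrt(D*t)
t = 45 h = 162000 s
L = 2*sqrt(1.60504e-10 * 162000) = 0.0102 m


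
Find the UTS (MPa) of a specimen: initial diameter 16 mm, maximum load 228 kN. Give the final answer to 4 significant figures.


A0 = pi*(d/2)^2 = pi*(16/2)^2 = 201.062 mm^2
UTS = F_max / A0 = 228*1000 / 201.062
UTS = 1134 MPa


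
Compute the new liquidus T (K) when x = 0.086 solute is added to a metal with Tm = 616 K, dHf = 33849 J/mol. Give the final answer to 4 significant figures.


dT = R*Tm^2*x / dHf
dT = 8.314 * 616^2 * 0.086 / 33849
dT = 8.01538 K
T_new = 616 - 8.01538 = 608 K


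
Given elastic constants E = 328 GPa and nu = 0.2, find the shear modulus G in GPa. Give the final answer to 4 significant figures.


G = E / (2*(1+nu))
G = 328 / (2*(1+0.2))
G = 136.7 GPa


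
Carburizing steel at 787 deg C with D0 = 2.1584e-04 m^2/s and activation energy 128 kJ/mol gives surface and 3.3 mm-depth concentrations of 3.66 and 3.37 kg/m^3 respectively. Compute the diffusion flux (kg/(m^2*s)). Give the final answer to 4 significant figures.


Step 1: D = D0 * exp(-Qd/(R*T))
T = 787 + 273.15 = 1060.15 K
D = 2.1584e-04 * exp(-128e3 / (8.314 * 1060.15)) = 1.06468e-10 m^2/s
Step 2: J = D * (C1 - C2) / dx
J = 1.06468e-10 * (3.66 - 3.37) / 3.3e-03
J = 9.356e-09 kg/(m^2*s)


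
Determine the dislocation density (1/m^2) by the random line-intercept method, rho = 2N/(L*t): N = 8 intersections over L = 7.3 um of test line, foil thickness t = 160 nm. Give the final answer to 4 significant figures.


rho = 2N / (L * t)
L = 7.3 um = 7.3e-06 m, t = 160 nm = 1.6e-07 m
rho = 2 * 8 / (7.3e-06 * 1.6e-07)
rho = 1.37e+13 1/m^2


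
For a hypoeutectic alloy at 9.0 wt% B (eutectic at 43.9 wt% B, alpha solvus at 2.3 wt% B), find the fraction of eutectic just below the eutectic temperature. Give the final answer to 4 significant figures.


f_primary = (C_e - C0) / (C_e - C_alpha_max)
f_primary = (43.9 - 9.0) / (43.9 - 2.3)
f_primary = 0.838942
f_eutectic = 1 - 0.838942 = 0.1611


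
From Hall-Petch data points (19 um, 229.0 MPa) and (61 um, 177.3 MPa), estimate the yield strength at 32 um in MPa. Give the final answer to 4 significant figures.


sigma_y = sigma0 + k / sqrt(d)
1/sqrt(d1) = 1/sqrt(1.9e-05) = 229.416;  1/sqrt(d2) = 128.037
k = (sigma1 - sigma2) / (1/sqrt(d1) - 1/sqrt(d2)) = (229.0 - 177.3) / (229.416 - 128.037) = 0.509968 MPa*m^0.5
sigma0 = sigma1 - k/sqrt(d1) = 229.0 - 0.509968*229.416 = 112.005 MPa
sigma_y(d3) = 112.005 + 0.509968 / sqrt(3.2e-05) = 202.2 MPa


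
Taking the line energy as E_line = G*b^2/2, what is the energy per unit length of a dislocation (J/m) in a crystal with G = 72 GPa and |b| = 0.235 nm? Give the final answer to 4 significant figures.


E = G*b^2/2
b = 0.235 nm = 2.35e-10 m
G = 72 GPa = 7.2e+10 Pa
E = 0.5 * 7.2e+10 * (2.35e-10)^2
E = 1.988e-09 J/m


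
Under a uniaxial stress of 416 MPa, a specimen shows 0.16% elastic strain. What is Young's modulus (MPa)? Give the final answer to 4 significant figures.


E = sigma / epsilon
epsilon = 0.16% = 1.6e-03
E = 416 / 1.6e-03
E = 260000 MPa


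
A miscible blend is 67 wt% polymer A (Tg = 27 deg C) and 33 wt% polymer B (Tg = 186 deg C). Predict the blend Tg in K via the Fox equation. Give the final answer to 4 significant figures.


1/Tg = w1/Tg1 + w2/Tg2 (in Kelvin)
Tg1 = 300.15 K, Tg2 = 459.15 K
1/Tg = 0.67/300.15 + 0.33/459.15
Tg = 338.9 K


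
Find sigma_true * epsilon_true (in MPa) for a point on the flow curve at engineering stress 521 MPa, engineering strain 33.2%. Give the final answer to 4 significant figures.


sigma_true = sigma_eng * (1 + epsilon_eng)
sigma_true = 521 * (1 + 0.332) = 693.972 MPa
epsilon_true = ln(1 + epsilon_eng)
epsilon_true = ln(1 + 0.332) = 0.286682
sigma_true * epsilon_true = 693.972 * 0.286682 = 198.9 MPa


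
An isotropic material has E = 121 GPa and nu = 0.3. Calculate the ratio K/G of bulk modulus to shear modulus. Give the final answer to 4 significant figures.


G = E / (2*(1+nu))
G = 121 / (2*(1+0.3)) = 46.5385 GPa
K = E / (3*(1-2*nu))
K = 121 / (3*(1-2*0.3)) = 100.833 GPa
K/G = 100.833 / 46.5385 = 2.167


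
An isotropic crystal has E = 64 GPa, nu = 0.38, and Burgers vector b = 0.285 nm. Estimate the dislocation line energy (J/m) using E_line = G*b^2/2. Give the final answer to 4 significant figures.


Step 1: G = E / (2*(1+nu))
G = 64 / (2*(1+0.38)) = 23.1884 GPa = 2.31884e+10 Pa
Step 2: E_line = G*b^2/2
b = 0.285 nm = 2.85e-10 m
E_line = 0.5 * 2.31884e+10 * (2.85e-10)^2 = 9.417e-10 J/m


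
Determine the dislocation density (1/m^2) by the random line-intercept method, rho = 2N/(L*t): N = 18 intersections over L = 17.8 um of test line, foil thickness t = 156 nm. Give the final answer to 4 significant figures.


rho = 2N / (L * t)
L = 17.8 um = 1.78e-05 m, t = 156 nm = 1.56e-07 m
rho = 2 * 18 / (1.78e-05 * 1.56e-07)
rho = 1.296e+13 1/m^2


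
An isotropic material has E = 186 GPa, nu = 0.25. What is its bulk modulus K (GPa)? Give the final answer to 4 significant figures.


K = E / (3*(1-2*nu))
K = 186 / (3*(1-2*0.25))
K = 124 GPa


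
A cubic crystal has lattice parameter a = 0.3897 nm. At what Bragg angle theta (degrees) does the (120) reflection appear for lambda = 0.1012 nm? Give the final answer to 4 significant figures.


d = a / sqrt(h^2+k^2+l^2)
d = 0.3897 / sqrt(5) = 0.174279 nm
lambda = 2*d*sin(theta)  =>  sin(theta) = lambda / (2*d)
sin(theta) = 0.1012 / (2 * 0.174279) = 0.290339
theta = 16.88 deg


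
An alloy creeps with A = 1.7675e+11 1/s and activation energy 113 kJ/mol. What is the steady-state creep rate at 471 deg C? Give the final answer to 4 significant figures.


rate = A * exp(-Q / (R*T))
T = 471 + 273.15 = 744.15 K
rate = 1.7675e+11 * exp(-113e3 / (8.314 * 744.15))
rate = 2066 1/s


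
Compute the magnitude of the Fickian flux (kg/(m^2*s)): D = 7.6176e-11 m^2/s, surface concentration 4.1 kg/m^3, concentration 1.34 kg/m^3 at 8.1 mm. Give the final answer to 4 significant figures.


J = -D * (dC/dx) = D * (C1 - C2) / dx
J = 7.6176e-11 * (4.1 - 1.34) / 8.1e-03
J = 2.596e-08 kg/(m^2*s)


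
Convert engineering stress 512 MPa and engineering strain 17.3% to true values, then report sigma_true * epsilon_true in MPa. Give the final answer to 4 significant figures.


sigma_true = sigma_eng * (1 + epsilon_eng)
sigma_true = 512 * (1 + 0.173) = 600.576 MPa
epsilon_true = ln(1 + epsilon_eng)
epsilon_true = ln(1 + 0.173) = 0.159565
sigma_true * epsilon_true = 600.576 * 0.159565 = 95.83 MPa


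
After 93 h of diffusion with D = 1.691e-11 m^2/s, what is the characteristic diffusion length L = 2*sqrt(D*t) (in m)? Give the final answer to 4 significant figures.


t = 93 hr = 334800 s
Diffusion length = 2*sqrt(D*t)
= 2*sqrt(1.691e-11 * 334800)
= 4.759e-03 m


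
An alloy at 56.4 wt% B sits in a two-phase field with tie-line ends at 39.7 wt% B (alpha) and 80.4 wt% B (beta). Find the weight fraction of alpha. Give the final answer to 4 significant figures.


f_alpha = (C_beta - C0) / (C_beta - C_alpha)
f_alpha = (80.4 - 56.4) / (80.4 - 39.7)
f_alpha = 0.5897


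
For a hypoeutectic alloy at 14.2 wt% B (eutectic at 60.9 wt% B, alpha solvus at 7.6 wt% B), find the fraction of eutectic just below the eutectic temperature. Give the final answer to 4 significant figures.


f_primary = (C_e - C0) / (C_e - C_alpha_max)
f_primary = (60.9 - 14.2) / (60.9 - 7.6)
f_primary = 0.876173
f_eutectic = 1 - 0.876173 = 0.1238


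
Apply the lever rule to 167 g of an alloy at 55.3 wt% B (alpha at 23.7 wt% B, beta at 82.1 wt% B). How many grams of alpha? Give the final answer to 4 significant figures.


f_alpha = (C_beta - C0) / (C_beta - C_alpha)
f_alpha = (82.1 - 55.3) / (82.1 - 23.7) = 0.458904
m_alpha = f_alpha * m_total = 0.458904 * 167 = 76.64 g


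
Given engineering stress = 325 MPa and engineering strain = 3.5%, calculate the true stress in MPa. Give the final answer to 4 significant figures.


sigma_true = sigma_eng * (1 + epsilon_eng)
sigma_true = 325 * (1 + 0.035)
sigma_true = 336.4 MPa


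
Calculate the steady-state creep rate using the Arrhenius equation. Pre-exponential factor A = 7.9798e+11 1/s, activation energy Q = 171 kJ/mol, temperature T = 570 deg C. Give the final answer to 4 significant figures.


rate = A * exp(-Q / (R*T))
T = 570 + 273.15 = 843.15 K
rate = 7.9798e+11 * exp(-171e3 / (8.314 * 843.15))
rate = 20.32 1/s


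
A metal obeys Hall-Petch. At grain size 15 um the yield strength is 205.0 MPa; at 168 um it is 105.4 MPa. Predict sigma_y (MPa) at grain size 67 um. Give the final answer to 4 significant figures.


sigma_y = sigma0 + k / sqrt(d)
1/sqrt(d1) = 1/sqrt(1.5e-05) = 258.199;  1/sqrt(d2) = 77.1517
k = (sigma1 - sigma2) / (1/sqrt(d1) - 1/sqrt(d2)) = (205.0 - 105.4) / (258.199 - 77.1517) = 0.550133 MPa*m^0.5
sigma0 = sigma1 - k/sqrt(d1) = 205.0 - 0.550133*258.199 = 62.9563 MPa
sigma_y(d3) = 62.9563 + 0.550133 / sqrt(6.7e-05) = 130.2 MPa


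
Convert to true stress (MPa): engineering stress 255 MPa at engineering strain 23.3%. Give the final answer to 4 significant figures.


sigma_true = sigma_eng * (1 + epsilon_eng)
sigma_true = 255 * (1 + 0.233)
sigma_true = 314.4 MPa


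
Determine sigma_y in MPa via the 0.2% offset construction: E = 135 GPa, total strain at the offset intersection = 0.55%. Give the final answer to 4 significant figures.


Offset strain = 0.002
Elastic strain at yield = total_strain - offset = 5.5e-03 - 0.002 = 3.5e-03
sigma_y = E * elastic_strain = 135000 * 3.5e-03
sigma_y = 472.5 MPa


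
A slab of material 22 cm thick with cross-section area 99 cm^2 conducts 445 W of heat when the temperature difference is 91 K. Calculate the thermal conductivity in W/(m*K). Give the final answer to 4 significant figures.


k = Q*L / (A*dT)
L = 0.22 m, A = 9.9e-03 m^2
k = 445 * 0.22 / (9.9e-03 * 91)
k = 108.7 W/(m*K)


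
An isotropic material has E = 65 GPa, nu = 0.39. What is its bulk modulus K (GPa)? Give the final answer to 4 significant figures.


K = E / (3*(1-2*nu))
K = 65 / (3*(1-2*0.39))
K = 98.48 GPa


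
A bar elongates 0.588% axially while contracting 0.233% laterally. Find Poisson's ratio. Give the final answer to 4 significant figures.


nu = -epsilon_lat / epsilon_axial
Lateral strain is contraction (negative), so using magnitudes:
nu = 0.233 / 0.588
nu = 0.3963


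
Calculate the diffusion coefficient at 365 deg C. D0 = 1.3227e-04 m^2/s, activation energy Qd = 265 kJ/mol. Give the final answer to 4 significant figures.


D = D0 * exp(-Qd / (R*T))
T = 638.15 K
D = 1.3227e-04 * exp(-265e3 / (8.314 * 638.15))
D = 2.689e-26 m^2/s


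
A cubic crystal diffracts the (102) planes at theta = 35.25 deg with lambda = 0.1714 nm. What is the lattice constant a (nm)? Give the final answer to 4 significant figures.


d = lambda / (2*sin(theta))
d = 0.1714 / (2*sin(35.25 deg))
d = 0.148489 nm
a = d * sqrt(h^2+k^2+l^2) = 0.148489 * sqrt(5)
a = 0.332 nm


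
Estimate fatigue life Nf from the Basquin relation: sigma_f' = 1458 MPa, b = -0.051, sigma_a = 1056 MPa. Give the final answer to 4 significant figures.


sigma_a = sigma_f' * (2*Nf)^b
2*Nf = (sigma_a / sigma_f')^(1/b)
2*Nf = (1056 / 1458)^(1/-0.051)
2*Nf = 558.385
Nf = 279.2 cycles


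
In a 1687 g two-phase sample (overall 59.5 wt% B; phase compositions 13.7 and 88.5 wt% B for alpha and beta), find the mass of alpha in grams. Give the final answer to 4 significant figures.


f_alpha = (C_beta - C0) / (C_beta - C_alpha)
f_alpha = (88.5 - 59.5) / (88.5 - 13.7) = 0.387701
m_alpha = f_alpha * m_total = 0.387701 * 1687 = 654.1 g


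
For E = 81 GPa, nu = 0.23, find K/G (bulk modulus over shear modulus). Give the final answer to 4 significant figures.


G = E / (2*(1+nu))
G = 81 / (2*(1+0.23)) = 32.9268 GPa
K = E / (3*(1-2*nu))
K = 81 / (3*(1-2*0.23)) = 50 GPa
K/G = 50 / 32.9268 = 1.519


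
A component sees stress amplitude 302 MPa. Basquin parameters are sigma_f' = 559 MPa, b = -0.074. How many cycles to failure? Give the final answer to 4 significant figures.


sigma_a = sigma_f' * (2*Nf)^b
2*Nf = (sigma_a / sigma_f')^(1/b)
2*Nf = (302 / 559)^(1/-0.074)
2*Nf = 4107.52
Nf = 2054 cycles


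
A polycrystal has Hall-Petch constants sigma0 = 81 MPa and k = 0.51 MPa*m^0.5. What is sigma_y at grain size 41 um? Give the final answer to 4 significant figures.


sigma_y = sigma0 + k / sqrt(d)
d = 41 um = 4.1e-05 m
sigma_y = 81 + 0.51 / sqrt(4.1e-05)
sigma_y = 160.6 MPa


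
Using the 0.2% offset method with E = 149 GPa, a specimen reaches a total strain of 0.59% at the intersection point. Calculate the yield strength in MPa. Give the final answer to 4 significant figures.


Offset strain = 0.002
Elastic strain at yield = total_strain - offset = 5.9e-03 - 0.002 = 3.9e-03
sigma_y = E * elastic_strain = 149000 * 3.9e-03
sigma_y = 581.1 MPa


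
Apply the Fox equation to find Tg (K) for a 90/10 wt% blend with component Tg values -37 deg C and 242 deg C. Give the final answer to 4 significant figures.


1/Tg = w1/Tg1 + w2/Tg2 (in Kelvin)
Tg1 = 236.15 K, Tg2 = 515.15 K
1/Tg = 0.9/236.15 + 0.1/515.15
Tg = 249.7 K


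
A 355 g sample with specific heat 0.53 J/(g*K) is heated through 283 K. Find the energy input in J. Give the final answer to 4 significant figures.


Q = m * cp * dT
Q = 355 * 0.53 * 283
Q = 53250 J


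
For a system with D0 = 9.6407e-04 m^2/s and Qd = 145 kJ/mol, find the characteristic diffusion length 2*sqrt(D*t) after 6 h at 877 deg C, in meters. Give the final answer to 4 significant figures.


Step 1: D = D0 * exp(-Qd/(R*T))
T = 1150.15 K
D = 9.6407e-04 * exp(-145e3 / (8.314 * 1150.15)) = 2.50393e-10 m^2/s
Step 2: L = 2*sqrt(D*t)
t = 6 h = 21600 s
L = 2*sqrt(2.50393e-10 * 21600) = 4.651e-03 m


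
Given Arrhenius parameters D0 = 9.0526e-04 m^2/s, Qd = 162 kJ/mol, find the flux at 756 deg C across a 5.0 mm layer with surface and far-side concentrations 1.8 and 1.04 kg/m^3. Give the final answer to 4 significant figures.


Step 1: D = D0 * exp(-Qd/(R*T))
T = 756 + 273.15 = 1029.15 K
D = 9.0526e-04 * exp(-162e3 / (8.314 * 1029.15)) = 5.42183e-12 m^2/s
Step 2: J = D * (C1 - C2) / dx
J = 5.42183e-12 * (1.8 - 1.04) / 5e-03
J = 8.241e-10 kg/(m^2*s)


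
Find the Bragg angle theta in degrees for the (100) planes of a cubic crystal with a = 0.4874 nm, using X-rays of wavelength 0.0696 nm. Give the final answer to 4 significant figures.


d = a / sqrt(h^2+k^2+l^2)
d = 0.4874 / sqrt(1) = 0.4874 nm
lambda = 2*d*sin(theta)  =>  sin(theta) = lambda / (2*d)
sin(theta) = 0.0696 / (2 * 0.4874) = 0.0713993
theta = 4.094 deg


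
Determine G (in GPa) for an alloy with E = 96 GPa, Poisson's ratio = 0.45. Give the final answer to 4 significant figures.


G = E / (2*(1+nu))
G = 96 / (2*(1+0.45))
G = 33.1 GPa


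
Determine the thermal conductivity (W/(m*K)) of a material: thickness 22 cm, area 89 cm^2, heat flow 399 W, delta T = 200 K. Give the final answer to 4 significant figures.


k = Q*L / (A*dT)
L = 0.22 m, A = 8.9e-03 m^2
k = 399 * 0.22 / (8.9e-03 * 200)
k = 49.31 W/(m*K)


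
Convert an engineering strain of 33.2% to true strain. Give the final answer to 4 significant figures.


epsilon_true = ln(1 + epsilon_eng)
epsilon_true = ln(1 + 0.332)
epsilon_true = 0.2867


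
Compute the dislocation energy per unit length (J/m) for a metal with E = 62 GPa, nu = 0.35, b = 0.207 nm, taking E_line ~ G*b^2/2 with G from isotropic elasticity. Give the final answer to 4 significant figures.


Step 1: G = E / (2*(1+nu))
G = 62 / (2*(1+0.35)) = 22.963 GPa = 2.2963e+10 Pa
Step 2: E_line = G*b^2/2
b = 0.207 nm = 2.07e-10 m
E_line = 0.5 * 2.2963e+10 * (2.07e-10)^2 = 4.92e-10 J/m


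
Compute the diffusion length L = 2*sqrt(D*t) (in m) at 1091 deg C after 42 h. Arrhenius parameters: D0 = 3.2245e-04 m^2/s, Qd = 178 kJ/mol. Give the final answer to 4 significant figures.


Step 1: D = D0 * exp(-Qd/(R*T))
T = 1364.15 K
D = 3.2245e-04 * exp(-178e3 / (8.314 * 1364.15)) = 4.92518e-11 m^2/s
Step 2: L = 2*sqrt(D*t)
t = 42 h = 151200 s
L = 2*sqrt(4.92518e-11 * 151200) = 5.458e-03 m


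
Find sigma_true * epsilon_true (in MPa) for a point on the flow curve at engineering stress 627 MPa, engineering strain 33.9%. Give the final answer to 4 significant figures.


sigma_true = sigma_eng * (1 + epsilon_eng)
sigma_true = 627 * (1 + 0.339) = 839.553 MPa
epsilon_true = ln(1 + epsilon_eng)
epsilon_true = ln(1 + 0.339) = 0.291923
sigma_true * epsilon_true = 839.553 * 0.291923 = 245.1 MPa


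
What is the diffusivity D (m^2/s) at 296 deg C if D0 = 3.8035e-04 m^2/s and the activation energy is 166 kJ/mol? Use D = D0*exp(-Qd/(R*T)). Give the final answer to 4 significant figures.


D = D0 * exp(-Qd / (R*T))
T = 569.15 K
D = 3.8035e-04 * exp(-166e3 / (8.314 * 569.15))
D = 2.212e-19 m^2/s


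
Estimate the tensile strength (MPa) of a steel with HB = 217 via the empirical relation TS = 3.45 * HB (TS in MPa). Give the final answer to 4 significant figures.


TS (MPa) = 3.45 * HB
TS = 3.45 * 217
TS = 748.7 MPa


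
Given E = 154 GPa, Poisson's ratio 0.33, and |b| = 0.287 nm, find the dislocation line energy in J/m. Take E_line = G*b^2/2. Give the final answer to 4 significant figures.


Step 1: G = E / (2*(1+nu))
G = 154 / (2*(1+0.33)) = 57.8947 GPa = 5.78947e+10 Pa
Step 2: E_line = G*b^2/2
b = 0.287 nm = 2.87e-10 m
E_line = 0.5 * 5.78947e+10 * (2.87e-10)^2 = 2.384e-09 J/m


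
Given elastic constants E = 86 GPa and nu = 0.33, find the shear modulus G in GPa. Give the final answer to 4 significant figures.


G = E / (2*(1+nu))
G = 86 / (2*(1+0.33))
G = 32.33 GPa


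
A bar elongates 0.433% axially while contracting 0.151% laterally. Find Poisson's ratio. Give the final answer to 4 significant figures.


nu = -epsilon_lat / epsilon_axial
Lateral strain is contraction (negative), so using magnitudes:
nu = 0.151 / 0.433
nu = 0.3487


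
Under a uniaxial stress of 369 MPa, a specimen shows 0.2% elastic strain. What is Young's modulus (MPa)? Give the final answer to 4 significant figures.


E = sigma / epsilon
epsilon = 0.2% = 2e-03
E = 369 / 2e-03
E = 184500 MPa


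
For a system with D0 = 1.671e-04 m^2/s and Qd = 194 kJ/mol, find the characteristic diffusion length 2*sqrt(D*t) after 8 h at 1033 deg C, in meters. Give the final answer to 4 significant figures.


Step 1: D = D0 * exp(-Qd/(R*T))
T = 1306.15 K
D = 1.671e-04 * exp(-194e3 / (8.314 * 1306.15)) = 2.91329e-12 m^2/s
Step 2: L = 2*sqrt(D*t)
t = 8 h = 28800 s
L = 2*sqrt(2.91329e-12 * 28800) = 5.793e-04 m


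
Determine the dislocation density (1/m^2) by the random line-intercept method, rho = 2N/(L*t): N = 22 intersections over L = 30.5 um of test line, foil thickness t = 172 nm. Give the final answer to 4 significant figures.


rho = 2N / (L * t)
L = 30.5 um = 3.05e-05 m, t = 172 nm = 1.72e-07 m
rho = 2 * 22 / (3.05e-05 * 1.72e-07)
rho = 8.387e+12 1/m^2


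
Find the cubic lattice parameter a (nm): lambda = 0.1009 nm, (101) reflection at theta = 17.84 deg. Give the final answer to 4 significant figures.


d = lambda / (2*sin(theta))
d = 0.1009 / (2*sin(17.84 deg))
d = 0.164676 nm
a = d * sqrt(h^2+k^2+l^2) = 0.164676 * sqrt(2)
a = 0.2329 nm


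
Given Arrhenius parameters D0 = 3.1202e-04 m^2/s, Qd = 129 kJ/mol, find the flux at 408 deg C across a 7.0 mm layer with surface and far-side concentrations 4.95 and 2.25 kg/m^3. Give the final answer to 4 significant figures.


Step 1: D = D0 * exp(-Qd/(R*T))
T = 408 + 273.15 = 681.15 K
D = 3.1202e-04 * exp(-129e3 / (8.314 * 681.15)) = 3.99334e-14 m^2/s
Step 2: J = D * (C1 - C2) / dx
J = 3.99334e-14 * (4.95 - 2.25) / 7e-03
J = 1.54e-11 kg/(m^2*s)


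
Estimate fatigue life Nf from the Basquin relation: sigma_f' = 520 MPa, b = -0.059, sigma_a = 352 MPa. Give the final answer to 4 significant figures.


sigma_a = sigma_f' * (2*Nf)^b
2*Nf = (sigma_a / sigma_f')^(1/b)
2*Nf = (352 / 520)^(1/-0.059)
2*Nf = 745.101
Nf = 372.6 cycles


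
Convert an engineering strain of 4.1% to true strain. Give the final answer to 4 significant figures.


epsilon_true = ln(1 + epsilon_eng)
epsilon_true = ln(1 + 0.041)
epsilon_true = 0.04018


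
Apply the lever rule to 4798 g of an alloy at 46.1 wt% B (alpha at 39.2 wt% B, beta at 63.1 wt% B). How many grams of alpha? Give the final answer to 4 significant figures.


f_alpha = (C_beta - C0) / (C_beta - C_alpha)
f_alpha = (63.1 - 46.1) / (63.1 - 39.2) = 0.711297
m_alpha = f_alpha * m_total = 0.711297 * 4798 = 3413 g


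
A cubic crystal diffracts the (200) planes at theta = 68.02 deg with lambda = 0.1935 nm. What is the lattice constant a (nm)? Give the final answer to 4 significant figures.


d = lambda / (2*sin(theta))
d = 0.1935 / (2*sin(68.02 deg))
d = 0.104334 nm
a = d * sqrt(h^2+k^2+l^2) = 0.104334 * sqrt(4)
a = 0.2087 nm


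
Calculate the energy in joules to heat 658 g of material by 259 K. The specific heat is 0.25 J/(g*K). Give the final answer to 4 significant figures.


Q = m * cp * dT
Q = 658 * 0.25 * 259
Q = 42610 J


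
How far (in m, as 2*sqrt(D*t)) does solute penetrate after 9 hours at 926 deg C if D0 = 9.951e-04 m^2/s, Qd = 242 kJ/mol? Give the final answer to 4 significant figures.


Step 1: D = D0 * exp(-Qd/(R*T))
T = 1199.15 K
D = 9.951e-04 * exp(-242e3 / (8.314 * 1199.15)) = 2.85781e-14 m^2/s
Step 2: L = 2*sqrt(D*t)
t = 9 h = 32400 s
L = 2*sqrt(2.85781e-14 * 32400) = 6.086e-05 m


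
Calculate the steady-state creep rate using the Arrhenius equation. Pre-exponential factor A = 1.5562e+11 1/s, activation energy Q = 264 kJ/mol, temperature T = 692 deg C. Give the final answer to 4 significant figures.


rate = A * exp(-Q / (R*T))
T = 692 + 273.15 = 965.15 K
rate = 1.5562e+11 * exp(-264e3 / (8.314 * 965.15))
rate = 8.011e-04 1/s


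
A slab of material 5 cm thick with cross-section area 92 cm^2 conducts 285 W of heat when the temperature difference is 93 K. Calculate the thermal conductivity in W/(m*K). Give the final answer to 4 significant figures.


k = Q*L / (A*dT)
L = 0.05 m, A = 9.2e-03 m^2
k = 285 * 0.05 / (9.2e-03 * 93)
k = 16.65 W/(m*K)


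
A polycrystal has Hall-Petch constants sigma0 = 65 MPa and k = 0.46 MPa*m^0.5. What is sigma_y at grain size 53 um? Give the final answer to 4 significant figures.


sigma_y = sigma0 + k / sqrt(d)
d = 53 um = 5.3e-05 m
sigma_y = 65 + 0.46 / sqrt(5.3e-05)
sigma_y = 128.2 MPa


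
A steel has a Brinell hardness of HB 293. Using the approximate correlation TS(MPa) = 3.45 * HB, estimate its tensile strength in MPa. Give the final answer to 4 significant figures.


TS (MPa) = 3.45 * HB
TS = 3.45 * 293
TS = 1011 MPa


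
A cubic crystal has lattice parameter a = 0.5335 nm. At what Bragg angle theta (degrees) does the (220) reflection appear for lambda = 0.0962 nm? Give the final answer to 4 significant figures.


d = a / sqrt(h^2+k^2+l^2)
d = 0.5335 / sqrt(8) = 0.188621 nm
lambda = 2*d*sin(theta)  =>  sin(theta) = lambda / (2*d)
sin(theta) = 0.0962 / (2 * 0.188621) = 0.255009
theta = 14.77 deg


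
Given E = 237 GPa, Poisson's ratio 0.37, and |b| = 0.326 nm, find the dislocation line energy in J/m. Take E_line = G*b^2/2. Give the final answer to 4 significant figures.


Step 1: G = E / (2*(1+nu))
G = 237 / (2*(1+0.37)) = 86.4964 GPa = 8.64964e+10 Pa
Step 2: E_line = G*b^2/2
b = 0.326 nm = 3.26e-10 m
E_line = 0.5 * 8.64964e+10 * (3.26e-10)^2 = 4.596e-09 J/m


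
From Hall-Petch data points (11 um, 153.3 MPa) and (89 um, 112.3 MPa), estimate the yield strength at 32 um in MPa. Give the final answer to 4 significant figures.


sigma_y = sigma0 + k / sqrt(d)
1/sqrt(d1) = 1/sqrt(1.1e-05) = 301.511;  1/sqrt(d2) = 106
k = (sigma1 - sigma2) / (1/sqrt(d1) - 1/sqrt(d2)) = (153.3 - 112.3) / (301.511 - 106) = 0.209706 MPa*m^0.5
sigma0 = sigma1 - k/sqrt(d1) = 153.3 - 0.209706*301.511 = 90.0712 MPa
sigma_y(d3) = 90.0712 + 0.209706 / sqrt(3.2e-05) = 127.1 MPa
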